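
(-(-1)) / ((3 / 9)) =3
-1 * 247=-247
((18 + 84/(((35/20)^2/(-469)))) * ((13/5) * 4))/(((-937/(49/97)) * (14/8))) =18703776/454445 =41.16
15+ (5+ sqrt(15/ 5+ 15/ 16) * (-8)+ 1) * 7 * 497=20889 - 20874 * sqrt(7)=-34338.41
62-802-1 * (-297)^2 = -88949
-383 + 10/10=-382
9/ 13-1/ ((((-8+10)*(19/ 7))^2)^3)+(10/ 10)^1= 66239071011/ 39142172992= 1.69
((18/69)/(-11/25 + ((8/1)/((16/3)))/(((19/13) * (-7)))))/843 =-13300/25212163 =-0.00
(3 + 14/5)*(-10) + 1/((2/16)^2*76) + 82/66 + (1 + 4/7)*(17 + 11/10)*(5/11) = -377339/8778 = -42.99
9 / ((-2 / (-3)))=27 / 2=13.50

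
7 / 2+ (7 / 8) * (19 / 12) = 4.89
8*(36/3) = 96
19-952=-933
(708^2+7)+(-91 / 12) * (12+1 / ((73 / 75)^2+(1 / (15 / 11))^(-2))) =501177.30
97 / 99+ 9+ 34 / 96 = 16369 / 1584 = 10.33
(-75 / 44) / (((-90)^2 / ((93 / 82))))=-31 / 129888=-0.00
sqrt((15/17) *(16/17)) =4 *sqrt(15)/17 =0.91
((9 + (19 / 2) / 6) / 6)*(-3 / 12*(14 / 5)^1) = -889 / 720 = -1.23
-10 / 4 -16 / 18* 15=-95 / 6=-15.83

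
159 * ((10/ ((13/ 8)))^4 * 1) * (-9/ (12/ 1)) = -4884480000/ 28561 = -171019.22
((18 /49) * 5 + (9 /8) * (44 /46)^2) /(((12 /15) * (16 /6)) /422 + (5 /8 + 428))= 1881035460 /281318357873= 0.01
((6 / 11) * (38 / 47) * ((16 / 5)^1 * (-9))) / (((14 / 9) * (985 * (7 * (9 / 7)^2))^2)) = -4256 / 67716853875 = -0.00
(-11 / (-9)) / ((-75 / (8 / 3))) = -88 / 2025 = -0.04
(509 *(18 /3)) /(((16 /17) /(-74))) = -960483 /4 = -240120.75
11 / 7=1.57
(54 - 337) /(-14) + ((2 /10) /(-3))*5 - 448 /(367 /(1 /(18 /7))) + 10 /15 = 928211 /46242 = 20.07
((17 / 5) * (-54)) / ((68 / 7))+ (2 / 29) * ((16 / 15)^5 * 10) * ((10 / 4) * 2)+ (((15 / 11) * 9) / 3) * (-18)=-1701010637 / 19379250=-87.77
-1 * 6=-6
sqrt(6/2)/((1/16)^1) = 16 * sqrt(3) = 27.71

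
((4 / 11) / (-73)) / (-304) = 1 / 61028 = 0.00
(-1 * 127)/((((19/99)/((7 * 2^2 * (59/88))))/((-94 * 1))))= 22186773/19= 1167724.89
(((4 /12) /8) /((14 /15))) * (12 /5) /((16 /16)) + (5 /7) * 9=183 /28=6.54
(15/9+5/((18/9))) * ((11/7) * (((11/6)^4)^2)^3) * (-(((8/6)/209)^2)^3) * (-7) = 1528977261210363657275/238051238694423861430738944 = 0.00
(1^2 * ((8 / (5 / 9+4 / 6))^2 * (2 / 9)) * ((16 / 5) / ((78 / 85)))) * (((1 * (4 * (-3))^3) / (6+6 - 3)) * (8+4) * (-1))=120324096 / 1573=76493.39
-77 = -77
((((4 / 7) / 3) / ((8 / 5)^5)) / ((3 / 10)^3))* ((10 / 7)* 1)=1953125 / 2032128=0.96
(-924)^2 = 853776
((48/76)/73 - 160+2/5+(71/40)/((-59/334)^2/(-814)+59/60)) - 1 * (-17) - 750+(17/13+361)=-63813059908523632/120748639369345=-528.48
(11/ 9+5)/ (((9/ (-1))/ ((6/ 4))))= -28/ 27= -1.04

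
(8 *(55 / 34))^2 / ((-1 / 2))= -96800 / 289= -334.95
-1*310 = -310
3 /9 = 0.33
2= 2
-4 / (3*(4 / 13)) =-13 / 3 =-4.33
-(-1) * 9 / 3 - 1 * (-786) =789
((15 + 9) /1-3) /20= 21 /20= 1.05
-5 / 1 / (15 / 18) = -6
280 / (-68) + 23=321 / 17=18.88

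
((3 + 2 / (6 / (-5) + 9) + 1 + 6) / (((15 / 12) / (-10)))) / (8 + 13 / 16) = -51200 / 5499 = -9.31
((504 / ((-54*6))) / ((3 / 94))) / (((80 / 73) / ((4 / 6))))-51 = -65327 / 810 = -80.65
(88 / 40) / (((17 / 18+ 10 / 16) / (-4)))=-3168 / 565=-5.61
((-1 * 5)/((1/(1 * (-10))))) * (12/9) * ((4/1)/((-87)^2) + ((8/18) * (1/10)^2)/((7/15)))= 106520/158949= 0.67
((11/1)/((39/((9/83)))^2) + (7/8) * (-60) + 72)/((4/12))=136216791/2328482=58.50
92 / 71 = 1.30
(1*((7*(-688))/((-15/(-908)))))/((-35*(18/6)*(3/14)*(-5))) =-8745856/3375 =-2591.36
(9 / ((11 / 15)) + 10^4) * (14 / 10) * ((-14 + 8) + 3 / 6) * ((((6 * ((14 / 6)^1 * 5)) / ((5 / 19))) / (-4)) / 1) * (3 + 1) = 20507137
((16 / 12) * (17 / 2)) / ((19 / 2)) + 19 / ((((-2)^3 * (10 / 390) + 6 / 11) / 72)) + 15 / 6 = 33482437 / 8322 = 4023.36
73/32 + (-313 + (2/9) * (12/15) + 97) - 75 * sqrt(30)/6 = -307499/1440 - 25 * sqrt(30)/2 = -282.01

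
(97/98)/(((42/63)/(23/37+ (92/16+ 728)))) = 31627917/29008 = 1090.32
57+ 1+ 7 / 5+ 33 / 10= 627 / 10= 62.70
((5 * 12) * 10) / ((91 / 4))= 2400 / 91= 26.37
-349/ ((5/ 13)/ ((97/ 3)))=-440089/ 15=-29339.27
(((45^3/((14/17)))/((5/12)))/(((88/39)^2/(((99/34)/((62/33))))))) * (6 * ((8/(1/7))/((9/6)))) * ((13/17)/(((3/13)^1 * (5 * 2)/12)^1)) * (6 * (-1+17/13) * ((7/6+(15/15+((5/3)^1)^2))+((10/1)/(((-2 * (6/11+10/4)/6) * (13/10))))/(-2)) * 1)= 40990595257170/35309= 1160910681.62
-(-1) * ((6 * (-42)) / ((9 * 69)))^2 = 784 / 4761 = 0.16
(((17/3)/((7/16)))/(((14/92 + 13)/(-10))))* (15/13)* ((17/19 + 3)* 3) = -27776640/209209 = -132.77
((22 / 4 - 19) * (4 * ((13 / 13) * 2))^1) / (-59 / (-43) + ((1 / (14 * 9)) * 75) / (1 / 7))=-27864 / 1429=-19.50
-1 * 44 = -44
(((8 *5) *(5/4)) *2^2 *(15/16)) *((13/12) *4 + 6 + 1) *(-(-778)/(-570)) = -165325/57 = -2900.44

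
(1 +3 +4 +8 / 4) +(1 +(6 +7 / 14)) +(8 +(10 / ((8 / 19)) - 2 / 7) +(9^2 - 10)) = 3359 / 28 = 119.96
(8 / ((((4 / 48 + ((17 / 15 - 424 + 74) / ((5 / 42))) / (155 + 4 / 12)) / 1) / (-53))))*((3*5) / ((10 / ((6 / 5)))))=53347680 / 1312891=40.63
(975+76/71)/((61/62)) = 4296662/4331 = 992.07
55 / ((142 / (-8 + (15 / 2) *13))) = 9845 / 284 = 34.67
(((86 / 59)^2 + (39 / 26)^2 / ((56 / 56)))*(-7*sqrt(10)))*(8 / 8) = -426391*sqrt(10) / 13924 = -96.84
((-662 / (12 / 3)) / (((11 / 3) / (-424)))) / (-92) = -208.02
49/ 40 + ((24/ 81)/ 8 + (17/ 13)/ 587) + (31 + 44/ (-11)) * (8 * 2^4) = 28492974293/ 8241480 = 3457.26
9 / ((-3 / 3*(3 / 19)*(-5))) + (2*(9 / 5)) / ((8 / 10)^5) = 22.39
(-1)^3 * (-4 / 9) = 4 / 9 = 0.44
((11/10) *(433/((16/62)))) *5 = 147653/16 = 9228.31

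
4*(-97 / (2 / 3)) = -582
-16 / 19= -0.84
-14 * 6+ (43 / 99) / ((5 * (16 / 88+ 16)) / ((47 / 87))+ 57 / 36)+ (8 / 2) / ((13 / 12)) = -2940789664 / 36620337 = -80.30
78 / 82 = 39 / 41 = 0.95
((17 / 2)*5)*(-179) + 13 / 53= -806369 / 106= -7607.25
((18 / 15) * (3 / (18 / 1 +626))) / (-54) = -1 / 9660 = -0.00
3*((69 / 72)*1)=23 / 8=2.88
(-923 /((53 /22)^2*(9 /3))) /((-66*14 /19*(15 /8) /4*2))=3086512 /2654505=1.16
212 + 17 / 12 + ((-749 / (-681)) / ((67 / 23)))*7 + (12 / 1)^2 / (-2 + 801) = 216.24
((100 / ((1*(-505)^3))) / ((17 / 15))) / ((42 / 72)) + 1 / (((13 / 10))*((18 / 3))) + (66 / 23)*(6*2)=3801148077289 / 109977419643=34.56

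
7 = 7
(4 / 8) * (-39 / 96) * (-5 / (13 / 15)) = 75 / 64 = 1.17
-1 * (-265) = 265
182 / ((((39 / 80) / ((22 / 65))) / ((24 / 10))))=19712 / 65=303.26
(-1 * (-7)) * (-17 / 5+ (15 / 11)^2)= -6524 / 605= -10.78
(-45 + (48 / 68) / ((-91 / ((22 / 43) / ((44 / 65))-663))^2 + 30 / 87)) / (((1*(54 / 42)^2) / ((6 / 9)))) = -2420410441246 / 139380852951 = -17.37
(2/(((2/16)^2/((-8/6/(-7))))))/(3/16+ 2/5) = 40960/987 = 41.50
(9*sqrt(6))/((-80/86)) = -387*sqrt(6)/40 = -23.70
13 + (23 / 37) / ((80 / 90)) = 4055 / 296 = 13.70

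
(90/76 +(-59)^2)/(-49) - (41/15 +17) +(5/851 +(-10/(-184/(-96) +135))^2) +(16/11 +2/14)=-62948159144728153/705778310545770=-89.19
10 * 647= 6470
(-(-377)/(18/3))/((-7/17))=-6409/42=-152.60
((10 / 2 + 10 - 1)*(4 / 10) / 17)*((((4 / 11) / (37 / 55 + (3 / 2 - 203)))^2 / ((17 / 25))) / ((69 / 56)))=12544000 / 9731452895421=0.00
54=54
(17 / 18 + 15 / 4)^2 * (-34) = -485537 / 648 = -749.29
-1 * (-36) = 36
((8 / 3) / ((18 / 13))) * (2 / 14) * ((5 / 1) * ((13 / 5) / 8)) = 169 / 378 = 0.45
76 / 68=19 / 17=1.12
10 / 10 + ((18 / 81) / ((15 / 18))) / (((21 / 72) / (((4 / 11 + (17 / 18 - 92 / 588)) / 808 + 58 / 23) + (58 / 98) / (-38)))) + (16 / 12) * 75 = 774054542983 / 7493800545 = 103.29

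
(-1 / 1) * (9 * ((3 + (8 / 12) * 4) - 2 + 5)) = -78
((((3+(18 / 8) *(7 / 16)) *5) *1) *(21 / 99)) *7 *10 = 104125 / 352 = 295.81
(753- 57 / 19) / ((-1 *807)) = -250 / 269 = -0.93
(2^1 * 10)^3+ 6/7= 56006/7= 8000.86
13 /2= 6.50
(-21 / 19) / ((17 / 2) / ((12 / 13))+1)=-72 / 665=-0.11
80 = 80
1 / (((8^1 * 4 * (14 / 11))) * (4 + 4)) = 0.00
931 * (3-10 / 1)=-6517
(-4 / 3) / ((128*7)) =-1 / 672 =-0.00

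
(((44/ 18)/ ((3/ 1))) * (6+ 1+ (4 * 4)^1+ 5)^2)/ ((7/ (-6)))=-4928/ 9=-547.56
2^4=16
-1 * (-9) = 9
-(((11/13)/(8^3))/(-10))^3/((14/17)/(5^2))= 22627/165130755112960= 0.00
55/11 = 5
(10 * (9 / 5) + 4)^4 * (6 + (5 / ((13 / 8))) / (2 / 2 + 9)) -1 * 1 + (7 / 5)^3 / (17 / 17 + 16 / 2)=21610105834 / 14625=1477614.07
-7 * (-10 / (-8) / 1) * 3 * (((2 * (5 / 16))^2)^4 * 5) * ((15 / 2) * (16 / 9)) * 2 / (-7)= 48828125 / 4194304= 11.64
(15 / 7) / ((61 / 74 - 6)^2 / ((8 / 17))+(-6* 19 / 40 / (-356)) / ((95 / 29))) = 1462092000 / 38841247417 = 0.04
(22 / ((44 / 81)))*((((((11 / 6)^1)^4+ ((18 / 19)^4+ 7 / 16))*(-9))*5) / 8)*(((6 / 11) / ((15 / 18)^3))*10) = -193000076757 / 7167655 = -26926.53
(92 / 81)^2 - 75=-483611 / 6561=-73.71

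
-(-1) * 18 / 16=9 / 8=1.12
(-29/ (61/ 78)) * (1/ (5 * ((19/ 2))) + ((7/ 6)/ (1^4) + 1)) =-470119/ 5795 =-81.12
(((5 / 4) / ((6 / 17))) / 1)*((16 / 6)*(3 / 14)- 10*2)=-1445 / 21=-68.81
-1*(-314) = 314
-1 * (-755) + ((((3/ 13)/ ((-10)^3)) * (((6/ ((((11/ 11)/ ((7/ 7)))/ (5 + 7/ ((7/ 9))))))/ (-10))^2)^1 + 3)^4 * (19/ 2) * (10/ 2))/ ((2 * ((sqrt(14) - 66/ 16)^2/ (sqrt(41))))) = 755 + 34650656895085793103473712 * sqrt(574)/ 20291684894561767578125 + 26053618915433825496361863 * sqrt(41)/ 4058336978912353515625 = 82773.50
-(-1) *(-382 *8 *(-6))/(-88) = -2292/11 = -208.36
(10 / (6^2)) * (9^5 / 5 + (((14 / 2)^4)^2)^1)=14441527 / 9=1604614.11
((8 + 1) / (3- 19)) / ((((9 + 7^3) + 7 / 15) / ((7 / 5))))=-189 / 84592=-0.00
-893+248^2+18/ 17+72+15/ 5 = 1031680/ 17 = 60687.06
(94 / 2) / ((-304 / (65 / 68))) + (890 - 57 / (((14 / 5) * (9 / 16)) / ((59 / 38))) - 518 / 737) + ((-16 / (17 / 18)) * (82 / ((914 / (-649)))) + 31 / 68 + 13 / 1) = 1832.82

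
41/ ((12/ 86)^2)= 75809/ 36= 2105.81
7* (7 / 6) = 8.17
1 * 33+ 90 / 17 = 651 / 17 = 38.29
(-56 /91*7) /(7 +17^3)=-7 /7995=-0.00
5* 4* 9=180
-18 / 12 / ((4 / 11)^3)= -3993 / 128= -31.20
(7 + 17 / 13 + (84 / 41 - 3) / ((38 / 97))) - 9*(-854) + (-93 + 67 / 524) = 40324497743 / 5306548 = 7599.01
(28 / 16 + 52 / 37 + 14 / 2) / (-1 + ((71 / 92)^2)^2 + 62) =26918465472 / 162630123269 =0.17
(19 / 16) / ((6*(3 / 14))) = 133 / 144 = 0.92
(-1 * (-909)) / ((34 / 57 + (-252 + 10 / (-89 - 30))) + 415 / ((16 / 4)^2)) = -98651952 / 24478495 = -4.03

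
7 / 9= 0.78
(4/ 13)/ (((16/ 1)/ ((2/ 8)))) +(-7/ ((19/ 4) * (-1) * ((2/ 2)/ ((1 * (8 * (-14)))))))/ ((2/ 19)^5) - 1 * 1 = -2656463471/ 208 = -12771459.00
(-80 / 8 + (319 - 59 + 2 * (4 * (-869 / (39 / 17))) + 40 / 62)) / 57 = -3360674 / 68913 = -48.77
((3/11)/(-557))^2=9/37540129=0.00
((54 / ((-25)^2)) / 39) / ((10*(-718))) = -9 / 29168750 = -0.00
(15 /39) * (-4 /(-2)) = 10 /13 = 0.77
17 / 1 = 17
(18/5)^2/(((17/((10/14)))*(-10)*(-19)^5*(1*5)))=162/36831972625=0.00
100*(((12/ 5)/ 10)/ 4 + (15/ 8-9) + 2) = -1013/ 2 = -506.50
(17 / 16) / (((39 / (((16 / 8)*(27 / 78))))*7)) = 51 / 18928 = 0.00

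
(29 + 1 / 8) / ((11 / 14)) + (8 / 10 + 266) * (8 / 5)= 510343 / 1100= 463.95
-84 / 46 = -42 / 23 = -1.83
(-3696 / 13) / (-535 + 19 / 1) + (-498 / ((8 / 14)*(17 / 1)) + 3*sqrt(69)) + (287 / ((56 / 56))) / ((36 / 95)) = 731.57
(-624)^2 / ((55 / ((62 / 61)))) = 24141312 / 3355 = 7195.62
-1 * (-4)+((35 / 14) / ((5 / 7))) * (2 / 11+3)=333 / 22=15.14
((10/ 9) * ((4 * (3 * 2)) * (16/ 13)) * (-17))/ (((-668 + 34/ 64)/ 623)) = 433807360/ 833001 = 520.78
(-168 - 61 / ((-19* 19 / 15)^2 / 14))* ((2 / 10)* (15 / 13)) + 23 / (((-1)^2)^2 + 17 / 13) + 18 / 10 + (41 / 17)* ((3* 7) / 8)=-72619624373 / 3456112920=-21.01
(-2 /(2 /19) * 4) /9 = -76 /9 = -8.44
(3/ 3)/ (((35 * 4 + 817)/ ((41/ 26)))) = 41/ 24882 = 0.00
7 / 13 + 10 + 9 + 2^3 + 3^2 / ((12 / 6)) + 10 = 1093 / 26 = 42.04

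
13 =13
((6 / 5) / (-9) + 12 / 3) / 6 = 29 / 45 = 0.64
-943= -943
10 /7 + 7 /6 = 109 /42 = 2.60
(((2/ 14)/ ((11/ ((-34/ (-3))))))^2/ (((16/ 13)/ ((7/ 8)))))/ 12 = 3757/ 2927232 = 0.00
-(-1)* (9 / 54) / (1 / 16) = 8 / 3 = 2.67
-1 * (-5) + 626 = 631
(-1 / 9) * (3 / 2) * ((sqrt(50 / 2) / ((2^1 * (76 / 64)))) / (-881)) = 20 / 50217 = 0.00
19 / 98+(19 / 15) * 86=160417 / 1470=109.13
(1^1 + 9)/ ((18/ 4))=20/ 9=2.22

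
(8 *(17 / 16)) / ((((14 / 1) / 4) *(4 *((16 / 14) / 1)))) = 17 / 32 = 0.53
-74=-74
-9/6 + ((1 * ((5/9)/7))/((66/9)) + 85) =19291/231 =83.51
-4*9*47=-1692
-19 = -19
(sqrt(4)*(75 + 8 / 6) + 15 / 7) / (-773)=-3251 / 16233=-0.20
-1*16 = -16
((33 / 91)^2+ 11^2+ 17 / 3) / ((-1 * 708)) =-3150047 / 17588844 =-0.18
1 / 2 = 0.50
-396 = -396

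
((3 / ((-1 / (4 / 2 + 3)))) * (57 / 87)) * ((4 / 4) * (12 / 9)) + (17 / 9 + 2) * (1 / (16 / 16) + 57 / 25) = -454 / 1305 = -0.35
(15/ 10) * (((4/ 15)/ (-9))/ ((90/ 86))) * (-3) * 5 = 86/ 135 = 0.64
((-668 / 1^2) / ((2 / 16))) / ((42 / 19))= -50768 / 21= -2417.52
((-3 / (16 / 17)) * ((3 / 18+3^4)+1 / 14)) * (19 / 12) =-275519 / 672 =-410.00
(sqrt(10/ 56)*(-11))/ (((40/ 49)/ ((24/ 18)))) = -77*sqrt(35)/ 60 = -7.59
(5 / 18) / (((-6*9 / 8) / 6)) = -20 / 81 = -0.25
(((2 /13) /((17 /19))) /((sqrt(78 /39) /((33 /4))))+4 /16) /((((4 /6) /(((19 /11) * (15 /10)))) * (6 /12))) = 171 /88+9747 * sqrt(2) /1768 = 9.74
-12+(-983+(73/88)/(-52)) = -4553193/4576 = -995.02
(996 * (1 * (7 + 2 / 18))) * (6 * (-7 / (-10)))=148736 / 5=29747.20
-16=-16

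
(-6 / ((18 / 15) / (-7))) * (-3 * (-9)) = 945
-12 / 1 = -12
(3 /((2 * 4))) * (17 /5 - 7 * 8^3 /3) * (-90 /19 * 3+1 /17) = 81679199 /12920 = 6321.92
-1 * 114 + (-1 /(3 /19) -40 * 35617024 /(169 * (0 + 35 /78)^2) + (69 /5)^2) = -153865286038 /3675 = -41868105.04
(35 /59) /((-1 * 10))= -7 /118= -0.06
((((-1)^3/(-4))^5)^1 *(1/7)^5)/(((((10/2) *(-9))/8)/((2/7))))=-1/338829120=-0.00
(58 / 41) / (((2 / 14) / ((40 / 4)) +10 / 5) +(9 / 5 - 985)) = -4060 / 2816003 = -0.00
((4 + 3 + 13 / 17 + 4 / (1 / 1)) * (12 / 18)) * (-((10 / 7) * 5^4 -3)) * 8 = -19932800 / 357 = -55834.17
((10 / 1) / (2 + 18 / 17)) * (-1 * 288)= -12240 / 13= -941.54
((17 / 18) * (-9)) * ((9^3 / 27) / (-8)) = 459 / 16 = 28.69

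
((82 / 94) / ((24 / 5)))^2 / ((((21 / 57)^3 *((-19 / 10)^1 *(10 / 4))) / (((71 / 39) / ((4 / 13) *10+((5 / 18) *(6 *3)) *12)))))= -5254355 / 1309283136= -0.00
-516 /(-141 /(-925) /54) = -8591400 /47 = -182795.74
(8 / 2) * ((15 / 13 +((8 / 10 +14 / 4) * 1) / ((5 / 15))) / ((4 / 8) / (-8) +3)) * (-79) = -4618656 / 3055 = -1511.84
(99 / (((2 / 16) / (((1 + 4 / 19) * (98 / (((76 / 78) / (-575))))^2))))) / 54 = 407301792397500 / 6859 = 59382095407.13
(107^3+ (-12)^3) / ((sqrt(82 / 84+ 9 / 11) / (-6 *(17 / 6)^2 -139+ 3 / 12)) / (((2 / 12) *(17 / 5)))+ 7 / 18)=906802599711600 *sqrt(382998) / 5480039062853+ 17256628955607432930 / 5480039062853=3251403.90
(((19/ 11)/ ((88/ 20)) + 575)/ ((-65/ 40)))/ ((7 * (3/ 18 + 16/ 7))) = -20.63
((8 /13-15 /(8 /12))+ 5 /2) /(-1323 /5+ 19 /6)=7560 /101959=0.07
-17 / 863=-0.02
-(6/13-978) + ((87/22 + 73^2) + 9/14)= 6311.14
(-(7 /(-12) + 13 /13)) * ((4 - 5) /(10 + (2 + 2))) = 5 /168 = 0.03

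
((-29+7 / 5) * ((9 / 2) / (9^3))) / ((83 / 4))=-0.01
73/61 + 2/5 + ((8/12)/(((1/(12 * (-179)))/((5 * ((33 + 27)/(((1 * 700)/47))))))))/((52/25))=-13865.99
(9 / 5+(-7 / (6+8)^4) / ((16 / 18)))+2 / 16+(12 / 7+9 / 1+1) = 2994051 / 219520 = 13.64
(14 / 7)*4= 8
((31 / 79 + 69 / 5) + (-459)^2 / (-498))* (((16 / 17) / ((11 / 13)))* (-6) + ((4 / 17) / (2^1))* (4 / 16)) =13324107293 / 4904636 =2716.64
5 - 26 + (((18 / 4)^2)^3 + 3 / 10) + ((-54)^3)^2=7934374265301 / 320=24794919579.07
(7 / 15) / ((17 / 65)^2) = 5915 / 867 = 6.82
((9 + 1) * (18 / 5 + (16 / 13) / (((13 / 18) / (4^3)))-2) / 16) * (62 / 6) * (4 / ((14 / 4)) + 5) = 15581437 / 3549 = 4390.37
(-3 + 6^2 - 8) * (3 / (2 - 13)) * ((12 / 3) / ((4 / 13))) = -975 / 11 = -88.64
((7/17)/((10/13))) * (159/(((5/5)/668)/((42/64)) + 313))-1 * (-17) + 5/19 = 62171809117/3545567770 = 17.54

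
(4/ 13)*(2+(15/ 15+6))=36/ 13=2.77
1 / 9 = 0.11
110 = 110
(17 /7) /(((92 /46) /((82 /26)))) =697 /182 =3.83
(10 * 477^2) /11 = 2275290 /11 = 206844.55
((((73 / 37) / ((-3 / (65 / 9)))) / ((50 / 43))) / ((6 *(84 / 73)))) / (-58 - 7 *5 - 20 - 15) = 2978911 / 644474880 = 0.00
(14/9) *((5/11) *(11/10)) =7/9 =0.78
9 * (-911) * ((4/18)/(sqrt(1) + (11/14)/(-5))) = -127540/59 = -2161.69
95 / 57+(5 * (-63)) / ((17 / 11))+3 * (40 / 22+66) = 728 / 561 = 1.30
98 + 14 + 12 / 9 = 340 / 3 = 113.33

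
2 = 2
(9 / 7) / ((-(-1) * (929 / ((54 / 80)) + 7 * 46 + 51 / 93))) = 7533 / 9953531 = 0.00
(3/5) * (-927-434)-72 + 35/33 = -146444/165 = -887.54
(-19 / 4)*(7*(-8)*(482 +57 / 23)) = 2964038 / 23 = 128871.22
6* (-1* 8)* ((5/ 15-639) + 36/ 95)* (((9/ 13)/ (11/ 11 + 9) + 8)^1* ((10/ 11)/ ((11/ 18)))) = 54957798144/ 149435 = 367770.59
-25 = -25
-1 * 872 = -872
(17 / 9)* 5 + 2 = 103 / 9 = 11.44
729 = 729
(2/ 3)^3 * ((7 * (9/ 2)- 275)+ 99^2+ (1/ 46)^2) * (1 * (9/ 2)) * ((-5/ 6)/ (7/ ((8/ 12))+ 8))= -101118355/ 176157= -574.02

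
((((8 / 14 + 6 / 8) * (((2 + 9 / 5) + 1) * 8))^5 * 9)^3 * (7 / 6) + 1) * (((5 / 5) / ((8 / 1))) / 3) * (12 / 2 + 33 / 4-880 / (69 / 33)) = -25072451423781265315959949798936778340052509965245528381 / 45700578150958007812500000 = -548624381533249352827347500000.00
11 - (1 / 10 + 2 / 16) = 431 / 40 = 10.78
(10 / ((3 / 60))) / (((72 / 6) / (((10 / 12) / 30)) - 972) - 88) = -50 / 157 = -0.32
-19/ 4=-4.75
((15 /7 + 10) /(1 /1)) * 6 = 72.86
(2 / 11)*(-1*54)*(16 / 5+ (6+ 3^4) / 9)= -6948 / 55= -126.33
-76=-76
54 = 54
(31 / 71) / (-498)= -31 / 35358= -0.00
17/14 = 1.21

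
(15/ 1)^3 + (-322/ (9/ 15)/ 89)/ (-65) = 11714947/ 3471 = 3375.09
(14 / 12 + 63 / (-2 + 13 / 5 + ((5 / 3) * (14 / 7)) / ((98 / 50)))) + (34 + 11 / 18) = 961247 / 15219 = 63.16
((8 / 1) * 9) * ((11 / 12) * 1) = 66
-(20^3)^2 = -64000000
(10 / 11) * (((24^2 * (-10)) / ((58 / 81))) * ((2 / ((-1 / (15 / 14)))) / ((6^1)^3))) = 162000 / 2233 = 72.55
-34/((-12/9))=51/2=25.50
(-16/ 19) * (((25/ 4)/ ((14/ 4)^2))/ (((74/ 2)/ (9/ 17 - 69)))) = 465600/ 585599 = 0.80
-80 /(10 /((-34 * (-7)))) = -1904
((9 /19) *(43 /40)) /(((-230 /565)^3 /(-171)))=5025610251 /3893440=1290.79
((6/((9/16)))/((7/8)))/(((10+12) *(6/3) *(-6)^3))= -8/6237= -0.00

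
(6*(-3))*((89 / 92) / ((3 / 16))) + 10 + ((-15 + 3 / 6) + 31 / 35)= -155339 / 1610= -96.48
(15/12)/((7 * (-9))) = -5/252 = -0.02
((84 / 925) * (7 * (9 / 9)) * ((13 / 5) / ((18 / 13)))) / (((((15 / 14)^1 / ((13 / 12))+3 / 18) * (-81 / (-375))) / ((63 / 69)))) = 4.37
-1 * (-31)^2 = -961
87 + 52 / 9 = 835 / 9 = 92.78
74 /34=37 /17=2.18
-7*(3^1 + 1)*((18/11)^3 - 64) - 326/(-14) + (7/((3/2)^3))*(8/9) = 3836270651/2264031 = 1694.44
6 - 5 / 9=49 / 9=5.44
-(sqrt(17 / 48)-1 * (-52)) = -52-sqrt(51) / 12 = -52.60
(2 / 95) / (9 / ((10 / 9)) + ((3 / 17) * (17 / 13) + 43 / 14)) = 91 / 49286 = 0.00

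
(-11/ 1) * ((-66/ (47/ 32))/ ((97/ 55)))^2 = -148424601600/ 20784481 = -7141.13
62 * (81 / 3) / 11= 1674 / 11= 152.18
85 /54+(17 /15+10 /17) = 15127 /4590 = 3.30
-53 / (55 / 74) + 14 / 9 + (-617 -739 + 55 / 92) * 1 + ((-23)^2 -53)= -43224551 / 45540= -949.16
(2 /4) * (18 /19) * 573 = 5157 /19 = 271.42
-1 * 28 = -28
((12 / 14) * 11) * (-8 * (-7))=528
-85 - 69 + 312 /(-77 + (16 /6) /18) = -327974 /2075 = -158.06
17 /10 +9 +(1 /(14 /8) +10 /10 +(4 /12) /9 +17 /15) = 13.44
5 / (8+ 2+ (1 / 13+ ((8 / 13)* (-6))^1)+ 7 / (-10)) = 650 / 739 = 0.88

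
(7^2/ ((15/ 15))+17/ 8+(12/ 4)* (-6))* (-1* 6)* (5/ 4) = -3975/ 16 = -248.44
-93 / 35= -2.66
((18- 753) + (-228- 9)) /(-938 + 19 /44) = 1.04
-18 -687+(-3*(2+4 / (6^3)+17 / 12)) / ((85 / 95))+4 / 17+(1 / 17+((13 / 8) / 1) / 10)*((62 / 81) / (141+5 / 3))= -716.28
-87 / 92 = -0.95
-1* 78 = -78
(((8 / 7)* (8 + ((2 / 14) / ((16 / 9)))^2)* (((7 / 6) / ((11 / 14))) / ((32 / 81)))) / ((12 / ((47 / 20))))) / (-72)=-4720351 / 50462720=-0.09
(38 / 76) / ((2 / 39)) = 39 / 4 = 9.75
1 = 1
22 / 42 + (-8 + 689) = 14312 / 21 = 681.52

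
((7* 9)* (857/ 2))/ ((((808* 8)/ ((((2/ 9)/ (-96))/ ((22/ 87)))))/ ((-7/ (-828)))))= -0.00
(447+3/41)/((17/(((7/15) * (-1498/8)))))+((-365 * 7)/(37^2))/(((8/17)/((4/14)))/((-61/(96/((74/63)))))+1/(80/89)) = -397832157907219/173246324182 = -2296.34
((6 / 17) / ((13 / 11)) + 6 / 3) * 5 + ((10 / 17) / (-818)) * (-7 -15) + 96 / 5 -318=-129839716 / 451945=-287.29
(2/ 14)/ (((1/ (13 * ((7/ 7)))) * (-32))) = -13/ 224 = -0.06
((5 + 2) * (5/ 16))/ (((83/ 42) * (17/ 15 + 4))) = 1575/ 7304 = 0.22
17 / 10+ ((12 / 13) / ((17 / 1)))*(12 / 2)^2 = 3.65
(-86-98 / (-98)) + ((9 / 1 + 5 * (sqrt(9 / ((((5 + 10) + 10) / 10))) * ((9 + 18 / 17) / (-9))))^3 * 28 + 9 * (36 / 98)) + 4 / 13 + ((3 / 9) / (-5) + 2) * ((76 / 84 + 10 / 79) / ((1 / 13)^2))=69148420963484 / 654450615-163936332 * sqrt(10) / 4913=140.27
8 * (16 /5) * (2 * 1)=256 /5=51.20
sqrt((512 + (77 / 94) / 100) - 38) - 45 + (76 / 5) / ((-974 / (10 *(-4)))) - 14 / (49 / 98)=-35247 / 487 + sqrt(418833638) / 940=-50.60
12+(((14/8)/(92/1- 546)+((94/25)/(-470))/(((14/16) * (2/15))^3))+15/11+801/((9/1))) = 666826949/6851768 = 97.32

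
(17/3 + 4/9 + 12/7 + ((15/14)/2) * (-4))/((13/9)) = 358/91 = 3.93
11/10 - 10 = -89/10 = -8.90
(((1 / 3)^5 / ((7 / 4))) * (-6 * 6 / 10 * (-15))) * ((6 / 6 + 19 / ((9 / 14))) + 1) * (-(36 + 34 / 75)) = -6211648 / 42525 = -146.07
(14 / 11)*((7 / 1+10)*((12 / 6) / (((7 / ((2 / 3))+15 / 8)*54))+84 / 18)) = 2970716 / 29403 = 101.03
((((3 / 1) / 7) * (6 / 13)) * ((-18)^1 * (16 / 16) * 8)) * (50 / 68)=-32400 / 1547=-20.94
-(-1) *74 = 74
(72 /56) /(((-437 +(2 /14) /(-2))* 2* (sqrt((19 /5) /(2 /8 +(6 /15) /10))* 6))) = -3* sqrt(2755) /2325220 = -0.00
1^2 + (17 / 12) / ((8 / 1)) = 113 / 96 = 1.18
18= 18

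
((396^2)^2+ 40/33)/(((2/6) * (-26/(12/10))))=-3404943395.61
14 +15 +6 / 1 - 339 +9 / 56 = -17015 / 56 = -303.84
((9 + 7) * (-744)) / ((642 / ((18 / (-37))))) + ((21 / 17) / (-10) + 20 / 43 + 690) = 20239740443 / 28940290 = 699.36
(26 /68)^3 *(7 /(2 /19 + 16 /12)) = 876603 /3222928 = 0.27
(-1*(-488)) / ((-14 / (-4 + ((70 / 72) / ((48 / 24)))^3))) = 88457137 / 653184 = 135.42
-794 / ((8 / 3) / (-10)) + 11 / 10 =2978.60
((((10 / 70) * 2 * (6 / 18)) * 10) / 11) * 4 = 80 / 231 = 0.35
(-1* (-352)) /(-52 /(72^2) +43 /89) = 3691008 /4961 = 744.00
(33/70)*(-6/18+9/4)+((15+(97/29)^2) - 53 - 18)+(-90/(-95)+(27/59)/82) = -464904087327/10822896280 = -42.96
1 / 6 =0.17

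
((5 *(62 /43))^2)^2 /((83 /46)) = 424819660000 /283760483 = 1497.11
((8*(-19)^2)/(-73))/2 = -1444/73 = -19.78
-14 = -14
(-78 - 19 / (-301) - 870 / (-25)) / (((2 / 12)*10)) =-194763 / 7525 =-25.88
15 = 15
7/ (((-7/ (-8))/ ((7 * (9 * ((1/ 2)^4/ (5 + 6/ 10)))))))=45/ 8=5.62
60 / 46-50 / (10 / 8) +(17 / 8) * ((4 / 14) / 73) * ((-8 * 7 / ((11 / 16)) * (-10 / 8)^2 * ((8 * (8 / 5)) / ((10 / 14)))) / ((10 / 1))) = -3748518 / 92345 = -40.59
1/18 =0.06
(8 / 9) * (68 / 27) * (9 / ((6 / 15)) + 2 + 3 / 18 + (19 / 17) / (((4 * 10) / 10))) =40712 / 729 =55.85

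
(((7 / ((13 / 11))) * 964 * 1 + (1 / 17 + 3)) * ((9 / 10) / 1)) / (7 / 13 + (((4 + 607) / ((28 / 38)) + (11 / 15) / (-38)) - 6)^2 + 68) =4522489671420 / 596111405366471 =0.01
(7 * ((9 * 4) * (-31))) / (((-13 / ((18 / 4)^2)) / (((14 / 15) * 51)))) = 37649934 / 65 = 579229.75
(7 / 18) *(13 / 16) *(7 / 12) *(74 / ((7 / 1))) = 3367 / 1728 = 1.95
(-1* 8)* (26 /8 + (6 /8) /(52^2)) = -35155 /1352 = -26.00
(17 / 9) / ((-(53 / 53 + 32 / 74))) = -629 / 477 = -1.32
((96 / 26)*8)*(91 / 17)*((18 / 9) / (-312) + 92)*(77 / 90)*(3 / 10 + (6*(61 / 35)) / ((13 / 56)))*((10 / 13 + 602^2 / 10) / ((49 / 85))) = 389719098749728 / 10985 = 35477387232.57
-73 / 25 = -2.92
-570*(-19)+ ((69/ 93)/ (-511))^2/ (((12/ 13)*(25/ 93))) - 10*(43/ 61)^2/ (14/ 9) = 32610953911725817/ 3012056847100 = 10826.81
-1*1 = -1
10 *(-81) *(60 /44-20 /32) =-26325 /44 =-598.30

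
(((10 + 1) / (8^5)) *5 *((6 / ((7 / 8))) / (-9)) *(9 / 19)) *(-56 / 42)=55 / 68096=0.00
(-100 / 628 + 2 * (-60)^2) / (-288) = -1130375 / 45216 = -25.00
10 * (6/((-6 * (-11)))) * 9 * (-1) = -90/11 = -8.18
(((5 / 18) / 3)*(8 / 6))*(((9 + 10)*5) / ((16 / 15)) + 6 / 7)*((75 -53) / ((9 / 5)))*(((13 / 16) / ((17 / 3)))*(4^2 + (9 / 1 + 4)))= 38670775 / 68544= 564.17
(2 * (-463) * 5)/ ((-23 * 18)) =2315/ 207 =11.18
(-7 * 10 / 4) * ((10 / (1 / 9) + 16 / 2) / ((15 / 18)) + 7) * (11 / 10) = -47971 / 20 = -2398.55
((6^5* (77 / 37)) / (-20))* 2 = -299376 / 185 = -1618.25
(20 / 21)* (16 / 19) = 320 / 399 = 0.80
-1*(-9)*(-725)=-6525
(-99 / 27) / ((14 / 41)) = -451 / 42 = -10.74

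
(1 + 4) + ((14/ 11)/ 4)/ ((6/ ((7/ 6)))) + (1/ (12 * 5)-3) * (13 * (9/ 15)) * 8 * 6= -22015583/ 19800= -1111.90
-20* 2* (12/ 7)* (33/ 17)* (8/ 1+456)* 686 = -42369204.71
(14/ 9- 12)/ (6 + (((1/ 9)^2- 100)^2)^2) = -449599086/ 4302546987907927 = -0.00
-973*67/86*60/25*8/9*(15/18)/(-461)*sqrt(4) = 1043056/178407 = 5.85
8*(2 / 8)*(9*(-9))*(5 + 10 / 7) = -7290 / 7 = -1041.43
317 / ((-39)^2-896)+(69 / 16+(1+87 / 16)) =28143 / 2500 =11.26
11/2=5.50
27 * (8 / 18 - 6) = -150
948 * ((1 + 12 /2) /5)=6636 /5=1327.20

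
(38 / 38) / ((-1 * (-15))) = 0.07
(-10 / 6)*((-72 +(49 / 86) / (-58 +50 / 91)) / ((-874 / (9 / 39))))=-0.03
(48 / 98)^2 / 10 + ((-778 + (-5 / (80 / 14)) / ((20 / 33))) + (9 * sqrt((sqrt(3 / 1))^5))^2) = -59884379 / 76832 + 729 * sqrt(3) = 483.25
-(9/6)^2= -2.25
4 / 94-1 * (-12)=566 / 47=12.04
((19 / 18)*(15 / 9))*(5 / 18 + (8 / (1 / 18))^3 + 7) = 5106045085 / 972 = 5253132.80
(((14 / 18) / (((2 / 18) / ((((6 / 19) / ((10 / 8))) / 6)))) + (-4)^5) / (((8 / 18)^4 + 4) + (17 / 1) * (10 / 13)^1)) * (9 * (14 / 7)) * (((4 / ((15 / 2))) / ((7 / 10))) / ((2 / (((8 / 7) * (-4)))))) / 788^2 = 0.00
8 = 8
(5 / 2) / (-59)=-5 / 118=-0.04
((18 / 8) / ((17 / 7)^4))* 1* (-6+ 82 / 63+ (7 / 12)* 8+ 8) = 86093 / 167042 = 0.52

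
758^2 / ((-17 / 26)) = -14938664 / 17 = -878744.94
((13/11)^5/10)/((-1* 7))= -371293/11273570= -0.03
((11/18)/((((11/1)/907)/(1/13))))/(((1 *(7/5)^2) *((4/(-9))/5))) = -113375/5096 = -22.25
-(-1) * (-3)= -3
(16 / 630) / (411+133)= 1 / 21420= 0.00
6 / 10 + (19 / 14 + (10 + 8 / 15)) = 2623 / 210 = 12.49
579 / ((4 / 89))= 51531 / 4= 12882.75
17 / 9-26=-217 / 9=-24.11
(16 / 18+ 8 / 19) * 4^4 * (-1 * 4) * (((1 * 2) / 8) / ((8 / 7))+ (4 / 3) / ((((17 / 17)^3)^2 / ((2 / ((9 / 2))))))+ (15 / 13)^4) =-457040718848 / 131866137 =-3465.94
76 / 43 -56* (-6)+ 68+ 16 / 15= 262408 / 645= 406.83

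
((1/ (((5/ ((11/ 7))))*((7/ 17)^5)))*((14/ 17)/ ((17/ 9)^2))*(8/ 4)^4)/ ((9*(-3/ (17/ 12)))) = -432344/ 84035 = -5.14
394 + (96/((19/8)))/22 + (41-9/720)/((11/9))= 7179109/16720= 429.37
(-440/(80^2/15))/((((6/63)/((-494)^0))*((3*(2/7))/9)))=-113.70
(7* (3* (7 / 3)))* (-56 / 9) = -2744 / 9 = -304.89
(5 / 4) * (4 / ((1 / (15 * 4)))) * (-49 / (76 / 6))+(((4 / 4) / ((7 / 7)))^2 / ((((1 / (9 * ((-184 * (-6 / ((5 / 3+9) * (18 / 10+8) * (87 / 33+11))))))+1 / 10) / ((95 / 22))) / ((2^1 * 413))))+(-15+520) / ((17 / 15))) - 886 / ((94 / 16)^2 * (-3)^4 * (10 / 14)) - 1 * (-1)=66974211577912796 / 4805865641385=13935.93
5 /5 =1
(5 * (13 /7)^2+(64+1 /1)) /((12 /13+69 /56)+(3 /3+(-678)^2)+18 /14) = 83824 /468514459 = 0.00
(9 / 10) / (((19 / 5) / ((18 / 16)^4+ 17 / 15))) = 0.65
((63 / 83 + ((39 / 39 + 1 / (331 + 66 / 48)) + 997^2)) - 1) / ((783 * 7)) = 73124990818 / 403213419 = 181.36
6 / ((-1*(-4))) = 3 / 2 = 1.50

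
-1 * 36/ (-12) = 3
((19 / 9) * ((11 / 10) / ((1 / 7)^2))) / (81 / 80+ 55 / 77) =573496 / 8703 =65.90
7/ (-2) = -7/ 2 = -3.50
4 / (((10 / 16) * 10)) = 16 / 25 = 0.64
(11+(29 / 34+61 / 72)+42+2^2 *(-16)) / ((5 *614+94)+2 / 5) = -56915 / 19366128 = -0.00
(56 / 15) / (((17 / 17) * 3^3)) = 56 / 405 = 0.14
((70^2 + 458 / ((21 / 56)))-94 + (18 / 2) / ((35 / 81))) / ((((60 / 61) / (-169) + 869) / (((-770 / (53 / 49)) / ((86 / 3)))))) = -172.84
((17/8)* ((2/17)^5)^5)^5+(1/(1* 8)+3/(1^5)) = 112670591441686379805213585203729684120423382948235964442502020236857789654979836641313384672664489065596010556849511393081352105380300723399978680217/36054589261339641537668347265193498918535482543435508621600646475794492689593547725220283095252636500990723378191840322716043211432013971970342476808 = 3.12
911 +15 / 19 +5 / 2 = 34743 / 38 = 914.29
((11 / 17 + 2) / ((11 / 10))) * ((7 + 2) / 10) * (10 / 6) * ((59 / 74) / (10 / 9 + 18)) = 358425 / 2380136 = 0.15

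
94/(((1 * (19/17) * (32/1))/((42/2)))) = 16779/304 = 55.19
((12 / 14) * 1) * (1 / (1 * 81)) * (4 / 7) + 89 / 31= 117995 / 41013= 2.88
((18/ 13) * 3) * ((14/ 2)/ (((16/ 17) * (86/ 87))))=279531/ 8944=31.25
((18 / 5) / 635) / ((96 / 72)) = 27 / 6350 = 0.00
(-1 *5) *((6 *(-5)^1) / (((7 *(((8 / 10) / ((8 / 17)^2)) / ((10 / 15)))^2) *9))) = 1280000 / 15785469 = 0.08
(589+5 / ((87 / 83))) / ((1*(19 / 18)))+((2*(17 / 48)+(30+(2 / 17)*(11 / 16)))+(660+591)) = 207307627 / 112404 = 1844.31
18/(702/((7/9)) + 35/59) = 7434/373007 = 0.02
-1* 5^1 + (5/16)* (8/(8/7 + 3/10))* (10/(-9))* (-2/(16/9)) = -1145/404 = -2.83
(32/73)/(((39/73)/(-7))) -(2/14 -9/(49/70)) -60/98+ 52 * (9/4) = 235738/1911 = 123.36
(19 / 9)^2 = 361 / 81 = 4.46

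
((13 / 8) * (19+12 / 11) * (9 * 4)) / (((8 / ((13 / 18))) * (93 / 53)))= 60.47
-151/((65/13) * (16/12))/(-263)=0.09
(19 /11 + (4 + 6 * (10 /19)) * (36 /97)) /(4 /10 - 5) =-444365 /466279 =-0.95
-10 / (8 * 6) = -5 / 24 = -0.21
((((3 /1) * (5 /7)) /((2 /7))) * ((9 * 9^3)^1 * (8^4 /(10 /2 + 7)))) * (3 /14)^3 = 56687040 /343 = 165268.34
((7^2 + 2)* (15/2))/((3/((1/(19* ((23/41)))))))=11.96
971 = 971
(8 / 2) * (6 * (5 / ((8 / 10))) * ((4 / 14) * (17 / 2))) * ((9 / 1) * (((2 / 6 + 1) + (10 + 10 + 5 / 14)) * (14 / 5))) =1393830 / 7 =199118.57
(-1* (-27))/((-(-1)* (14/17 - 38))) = -459/632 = -0.73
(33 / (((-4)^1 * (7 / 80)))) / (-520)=33 / 182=0.18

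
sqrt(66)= 8.12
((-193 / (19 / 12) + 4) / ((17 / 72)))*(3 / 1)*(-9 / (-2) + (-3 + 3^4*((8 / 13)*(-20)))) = 6261131520 / 4199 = 1491100.62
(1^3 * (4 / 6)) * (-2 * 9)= -12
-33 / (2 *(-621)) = 11 / 414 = 0.03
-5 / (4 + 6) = -1 / 2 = -0.50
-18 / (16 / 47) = -52.88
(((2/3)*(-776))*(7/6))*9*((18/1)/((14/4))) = -27936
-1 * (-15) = 15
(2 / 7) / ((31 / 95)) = 190 / 217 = 0.88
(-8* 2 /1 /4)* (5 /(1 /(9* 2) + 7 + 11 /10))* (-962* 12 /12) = 865800 /367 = 2359.13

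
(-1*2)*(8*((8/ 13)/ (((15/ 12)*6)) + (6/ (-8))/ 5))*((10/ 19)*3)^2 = 12720/ 4693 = 2.71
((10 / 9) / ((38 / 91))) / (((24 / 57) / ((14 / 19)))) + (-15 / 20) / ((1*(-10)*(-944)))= 30065887 / 6456960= 4.66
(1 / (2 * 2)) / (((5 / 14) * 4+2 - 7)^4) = 2401 / 1562500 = 0.00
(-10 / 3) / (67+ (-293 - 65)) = 10 / 873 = 0.01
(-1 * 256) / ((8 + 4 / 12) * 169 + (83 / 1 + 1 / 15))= -0.17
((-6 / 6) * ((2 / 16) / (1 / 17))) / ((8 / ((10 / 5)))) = -17 / 32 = -0.53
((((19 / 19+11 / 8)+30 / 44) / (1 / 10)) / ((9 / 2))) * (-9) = -1345 / 22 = -61.14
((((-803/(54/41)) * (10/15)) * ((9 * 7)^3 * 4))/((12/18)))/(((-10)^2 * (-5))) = 304899903/250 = 1219599.61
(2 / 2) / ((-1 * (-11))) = 1 / 11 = 0.09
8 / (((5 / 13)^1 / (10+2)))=1248 / 5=249.60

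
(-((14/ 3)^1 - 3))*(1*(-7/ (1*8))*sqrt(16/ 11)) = 35*sqrt(11)/ 66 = 1.76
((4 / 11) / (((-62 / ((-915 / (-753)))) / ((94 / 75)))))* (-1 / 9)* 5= 0.00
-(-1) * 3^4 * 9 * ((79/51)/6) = 6399/34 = 188.21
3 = 3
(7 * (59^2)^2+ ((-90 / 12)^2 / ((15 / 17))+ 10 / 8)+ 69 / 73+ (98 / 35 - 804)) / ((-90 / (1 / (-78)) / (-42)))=-216717122909 / 427050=-507474.82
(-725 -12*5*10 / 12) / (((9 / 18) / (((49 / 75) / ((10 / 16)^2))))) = -194432 / 75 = -2592.43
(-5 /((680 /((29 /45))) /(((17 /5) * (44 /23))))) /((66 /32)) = -232 /15525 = -0.01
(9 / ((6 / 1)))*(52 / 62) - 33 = -984 / 31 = -31.74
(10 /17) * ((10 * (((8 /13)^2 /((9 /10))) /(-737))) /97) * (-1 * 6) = 128000 /616163691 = 0.00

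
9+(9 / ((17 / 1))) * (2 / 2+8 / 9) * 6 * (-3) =-9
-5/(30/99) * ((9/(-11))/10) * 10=27/2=13.50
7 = 7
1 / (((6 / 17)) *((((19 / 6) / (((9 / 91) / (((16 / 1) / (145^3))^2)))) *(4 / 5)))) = 7109997508828125 / 1770496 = 4015822407.30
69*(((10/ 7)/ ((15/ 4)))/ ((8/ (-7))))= -23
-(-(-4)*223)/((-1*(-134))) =-446/67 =-6.66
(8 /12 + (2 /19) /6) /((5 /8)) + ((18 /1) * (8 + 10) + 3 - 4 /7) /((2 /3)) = 652681 /1330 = 490.74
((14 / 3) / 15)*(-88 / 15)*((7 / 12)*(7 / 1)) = -15092 / 2025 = -7.45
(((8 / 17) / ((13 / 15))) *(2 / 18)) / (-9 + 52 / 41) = -1640 / 210171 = -0.01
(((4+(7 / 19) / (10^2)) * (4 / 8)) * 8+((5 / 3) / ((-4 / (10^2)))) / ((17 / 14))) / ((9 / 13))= -5762809 / 218025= -26.43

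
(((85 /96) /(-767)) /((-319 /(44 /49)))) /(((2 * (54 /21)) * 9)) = 85 /1210730976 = 0.00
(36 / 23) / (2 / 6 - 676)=-108 / 46621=-0.00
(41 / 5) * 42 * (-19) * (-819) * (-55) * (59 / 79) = -17390631258 / 79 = -220134572.89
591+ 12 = 603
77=77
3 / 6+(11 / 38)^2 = 843 / 1444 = 0.58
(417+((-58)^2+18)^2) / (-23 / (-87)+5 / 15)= 995135667 / 52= 19137224.37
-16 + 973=957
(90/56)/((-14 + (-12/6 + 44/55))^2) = 1125/161728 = 0.01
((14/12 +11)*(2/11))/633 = 0.00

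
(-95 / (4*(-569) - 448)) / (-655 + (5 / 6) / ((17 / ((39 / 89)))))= -28747 / 539887266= -0.00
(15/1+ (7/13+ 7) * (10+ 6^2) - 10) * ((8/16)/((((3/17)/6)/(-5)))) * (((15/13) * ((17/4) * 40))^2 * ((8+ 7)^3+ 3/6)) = -8531759413068750/2197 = -3883367962252.50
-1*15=-15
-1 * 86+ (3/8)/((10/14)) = -3419/40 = -85.48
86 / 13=6.62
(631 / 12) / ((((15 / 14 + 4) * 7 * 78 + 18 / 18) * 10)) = 631 / 332400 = 0.00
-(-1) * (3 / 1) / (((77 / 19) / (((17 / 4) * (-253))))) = -22287 / 28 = -795.96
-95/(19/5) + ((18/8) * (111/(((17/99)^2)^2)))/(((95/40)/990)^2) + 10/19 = 1504861870064650365/30151081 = 49910710334.55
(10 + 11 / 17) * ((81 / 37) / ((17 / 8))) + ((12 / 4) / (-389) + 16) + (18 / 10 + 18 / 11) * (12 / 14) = 6841891649 / 228776735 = 29.91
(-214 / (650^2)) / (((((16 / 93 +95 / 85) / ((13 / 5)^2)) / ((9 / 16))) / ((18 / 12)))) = -0.00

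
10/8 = 5/4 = 1.25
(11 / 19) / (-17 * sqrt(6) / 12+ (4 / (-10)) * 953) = -0.00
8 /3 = 2.67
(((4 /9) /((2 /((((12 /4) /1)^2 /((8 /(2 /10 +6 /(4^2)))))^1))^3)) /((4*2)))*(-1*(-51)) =0.10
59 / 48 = 1.23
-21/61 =-0.34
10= 10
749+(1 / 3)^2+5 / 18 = 13489 / 18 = 749.39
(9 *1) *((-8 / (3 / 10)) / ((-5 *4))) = 12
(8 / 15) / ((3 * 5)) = 8 / 225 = 0.04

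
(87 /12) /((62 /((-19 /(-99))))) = 551 /24552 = 0.02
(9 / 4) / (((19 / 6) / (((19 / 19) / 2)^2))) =0.18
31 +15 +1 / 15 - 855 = -12134 / 15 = -808.93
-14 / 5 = -2.80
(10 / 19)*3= 30 / 19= 1.58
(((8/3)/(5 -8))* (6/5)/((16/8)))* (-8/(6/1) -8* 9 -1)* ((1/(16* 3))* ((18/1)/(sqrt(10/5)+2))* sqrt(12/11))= -223* sqrt(66)/165+446* sqrt(33)/165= 4.55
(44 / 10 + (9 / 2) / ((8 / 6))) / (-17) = -311 / 680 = -0.46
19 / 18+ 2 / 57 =373 / 342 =1.09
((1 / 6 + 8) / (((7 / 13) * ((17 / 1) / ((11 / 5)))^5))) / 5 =14655641 / 133111593750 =0.00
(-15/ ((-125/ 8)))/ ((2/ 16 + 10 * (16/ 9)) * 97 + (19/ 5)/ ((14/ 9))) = 12096/ 21911555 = 0.00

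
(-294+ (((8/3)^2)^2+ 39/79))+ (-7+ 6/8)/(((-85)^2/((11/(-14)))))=-25158977203/103561416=-242.94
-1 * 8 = -8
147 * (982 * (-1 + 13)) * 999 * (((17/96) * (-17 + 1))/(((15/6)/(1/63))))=-155654856/5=-31130971.20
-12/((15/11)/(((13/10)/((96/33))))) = -1573/400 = -3.93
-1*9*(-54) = 486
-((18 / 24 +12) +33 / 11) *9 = -567 / 4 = -141.75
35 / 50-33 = -323 / 10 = -32.30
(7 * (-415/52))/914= -2905/47528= -0.06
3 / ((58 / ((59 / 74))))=177 / 4292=0.04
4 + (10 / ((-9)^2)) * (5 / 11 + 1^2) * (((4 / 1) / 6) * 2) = 11332 / 2673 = 4.24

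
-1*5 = -5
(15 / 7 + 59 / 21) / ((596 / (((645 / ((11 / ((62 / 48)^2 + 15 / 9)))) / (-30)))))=-1073839 / 19825344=-0.05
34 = 34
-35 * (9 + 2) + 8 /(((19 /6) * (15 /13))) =-36367 /95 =-382.81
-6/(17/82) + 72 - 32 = 188/17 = 11.06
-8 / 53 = -0.15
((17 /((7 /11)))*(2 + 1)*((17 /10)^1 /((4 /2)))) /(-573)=-3179 /26740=-0.12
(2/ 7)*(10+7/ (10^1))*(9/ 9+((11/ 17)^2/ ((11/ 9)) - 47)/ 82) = 546449/ 414715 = 1.32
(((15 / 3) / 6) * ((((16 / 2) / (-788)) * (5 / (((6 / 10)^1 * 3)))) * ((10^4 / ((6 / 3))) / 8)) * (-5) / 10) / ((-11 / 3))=-78125 / 39006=-2.00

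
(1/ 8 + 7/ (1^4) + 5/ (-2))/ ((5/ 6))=111/ 20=5.55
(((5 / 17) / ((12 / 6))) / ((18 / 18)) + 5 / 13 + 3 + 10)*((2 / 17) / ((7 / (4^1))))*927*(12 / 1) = 266130576 / 26299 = 10119.42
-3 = -3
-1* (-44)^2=-1936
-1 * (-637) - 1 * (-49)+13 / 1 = 699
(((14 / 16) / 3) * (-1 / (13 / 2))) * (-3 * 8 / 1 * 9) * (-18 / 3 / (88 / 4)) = -378 / 143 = -2.64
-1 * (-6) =6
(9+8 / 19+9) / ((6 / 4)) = 700 / 57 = 12.28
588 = 588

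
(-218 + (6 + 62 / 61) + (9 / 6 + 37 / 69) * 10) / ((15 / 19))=-3048835 / 12627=-241.45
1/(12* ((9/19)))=19/108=0.18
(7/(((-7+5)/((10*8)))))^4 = 6146560000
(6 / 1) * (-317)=-1902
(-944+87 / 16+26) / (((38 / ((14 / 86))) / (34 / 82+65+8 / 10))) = -693678909 / 2679760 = -258.86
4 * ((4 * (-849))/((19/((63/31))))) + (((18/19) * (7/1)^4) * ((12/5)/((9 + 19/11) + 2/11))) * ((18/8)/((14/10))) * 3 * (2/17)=-117062631/100130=-1169.11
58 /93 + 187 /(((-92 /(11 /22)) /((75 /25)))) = -41501 /17112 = -2.43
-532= -532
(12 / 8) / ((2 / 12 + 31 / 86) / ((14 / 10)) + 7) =2709 / 13322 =0.20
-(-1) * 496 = 496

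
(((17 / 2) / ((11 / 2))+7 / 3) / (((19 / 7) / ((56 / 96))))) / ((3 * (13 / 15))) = 7840 / 24453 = 0.32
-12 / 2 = -6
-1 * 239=-239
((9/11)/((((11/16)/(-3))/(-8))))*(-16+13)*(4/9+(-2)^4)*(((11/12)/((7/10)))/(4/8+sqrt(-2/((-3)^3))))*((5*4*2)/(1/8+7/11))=-2455142400/8911+545587200*sqrt(6)/8911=-125545.07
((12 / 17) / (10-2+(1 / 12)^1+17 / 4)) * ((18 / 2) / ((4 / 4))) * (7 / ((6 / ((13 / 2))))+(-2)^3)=-135 / 629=-0.21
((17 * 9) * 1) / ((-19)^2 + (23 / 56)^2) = 28224 / 66625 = 0.42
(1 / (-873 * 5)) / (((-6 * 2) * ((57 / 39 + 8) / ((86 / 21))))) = 559 / 67648770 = 0.00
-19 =-19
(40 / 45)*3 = 2.67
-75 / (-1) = 75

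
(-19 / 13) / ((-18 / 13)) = 19 / 18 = 1.06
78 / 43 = 1.81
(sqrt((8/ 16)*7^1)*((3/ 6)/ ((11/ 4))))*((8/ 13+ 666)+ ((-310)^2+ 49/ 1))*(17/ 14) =21396251*sqrt(14)/ 2002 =39988.73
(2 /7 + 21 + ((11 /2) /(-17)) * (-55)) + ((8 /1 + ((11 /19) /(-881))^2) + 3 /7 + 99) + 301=29842635274145 /66686200798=447.51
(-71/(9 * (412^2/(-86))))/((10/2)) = 3053/3819240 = 0.00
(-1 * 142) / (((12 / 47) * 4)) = -3337 / 24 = -139.04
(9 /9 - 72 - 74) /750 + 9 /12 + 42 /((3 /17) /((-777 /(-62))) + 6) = 1497499 /198600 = 7.54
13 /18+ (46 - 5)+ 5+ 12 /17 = 47.43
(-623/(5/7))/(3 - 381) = 2.31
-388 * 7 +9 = -2707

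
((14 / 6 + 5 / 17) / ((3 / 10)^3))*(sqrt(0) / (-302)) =0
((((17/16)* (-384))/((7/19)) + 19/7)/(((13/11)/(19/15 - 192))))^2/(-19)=-3117191657918371/1863225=-1673008712.27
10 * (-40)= -400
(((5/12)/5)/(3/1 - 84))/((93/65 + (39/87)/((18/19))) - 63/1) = 1885/111941406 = 0.00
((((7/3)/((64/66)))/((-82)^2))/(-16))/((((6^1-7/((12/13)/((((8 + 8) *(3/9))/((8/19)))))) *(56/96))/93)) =27621/697574656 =0.00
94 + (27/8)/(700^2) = 368480027/3920000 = 94.00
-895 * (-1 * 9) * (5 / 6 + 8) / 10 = 28461 / 4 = 7115.25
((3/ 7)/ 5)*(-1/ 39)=-1/ 455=-0.00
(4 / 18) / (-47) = -2 / 423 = -0.00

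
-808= -808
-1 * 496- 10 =-506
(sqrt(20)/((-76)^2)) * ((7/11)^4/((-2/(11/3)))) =-2401 * sqrt(5)/23063568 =-0.00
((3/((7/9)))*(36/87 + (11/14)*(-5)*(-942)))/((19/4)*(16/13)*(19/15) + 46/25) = 19778735925/12808894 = 1544.14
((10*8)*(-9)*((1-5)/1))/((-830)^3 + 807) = -2880/571786193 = -0.00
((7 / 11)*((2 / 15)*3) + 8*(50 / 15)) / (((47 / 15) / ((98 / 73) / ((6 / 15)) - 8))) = -39.90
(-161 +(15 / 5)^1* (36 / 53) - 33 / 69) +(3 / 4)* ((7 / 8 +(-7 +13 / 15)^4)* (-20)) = -704306063717 / 32913000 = -21399.02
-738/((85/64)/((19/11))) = -897408/935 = -959.79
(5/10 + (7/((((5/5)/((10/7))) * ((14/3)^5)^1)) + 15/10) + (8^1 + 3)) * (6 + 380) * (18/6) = 2024804109/134456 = 15059.23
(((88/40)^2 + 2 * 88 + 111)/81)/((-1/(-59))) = 143488/675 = 212.57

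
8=8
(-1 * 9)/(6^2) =-1/4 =-0.25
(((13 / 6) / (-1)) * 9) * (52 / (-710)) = 507 / 355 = 1.43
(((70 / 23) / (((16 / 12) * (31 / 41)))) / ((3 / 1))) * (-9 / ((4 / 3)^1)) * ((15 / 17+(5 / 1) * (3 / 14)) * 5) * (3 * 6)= -3736125 / 3128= -1194.41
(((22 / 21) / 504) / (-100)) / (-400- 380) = 11 / 412776000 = 0.00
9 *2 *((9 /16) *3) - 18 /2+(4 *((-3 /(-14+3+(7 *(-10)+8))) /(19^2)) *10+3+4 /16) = 24.63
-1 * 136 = -136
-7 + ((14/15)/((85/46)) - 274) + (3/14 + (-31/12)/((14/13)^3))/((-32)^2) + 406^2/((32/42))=216066.75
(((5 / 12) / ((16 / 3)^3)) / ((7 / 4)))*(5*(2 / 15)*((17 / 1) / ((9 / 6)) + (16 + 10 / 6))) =435 / 14336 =0.03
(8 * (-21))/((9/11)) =-616/3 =-205.33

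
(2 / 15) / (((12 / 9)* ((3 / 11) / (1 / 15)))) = 11 / 450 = 0.02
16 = 16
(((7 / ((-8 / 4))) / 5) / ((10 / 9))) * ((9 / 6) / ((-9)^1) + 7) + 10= 1139 / 200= 5.70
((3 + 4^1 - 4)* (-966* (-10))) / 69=420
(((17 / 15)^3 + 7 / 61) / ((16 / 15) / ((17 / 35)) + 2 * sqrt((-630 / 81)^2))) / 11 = 2748203 / 341706750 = 0.01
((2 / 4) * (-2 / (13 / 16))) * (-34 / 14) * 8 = 2176 / 91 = 23.91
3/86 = 0.03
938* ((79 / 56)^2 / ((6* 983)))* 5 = 2090735 / 1321152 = 1.58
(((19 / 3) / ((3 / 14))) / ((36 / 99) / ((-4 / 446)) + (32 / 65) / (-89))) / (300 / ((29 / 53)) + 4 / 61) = -0.00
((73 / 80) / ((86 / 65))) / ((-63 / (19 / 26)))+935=162105173 / 173376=934.99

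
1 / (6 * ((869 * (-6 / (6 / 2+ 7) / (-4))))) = 10 / 7821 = 0.00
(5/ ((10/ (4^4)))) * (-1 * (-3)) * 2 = 768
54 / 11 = 4.91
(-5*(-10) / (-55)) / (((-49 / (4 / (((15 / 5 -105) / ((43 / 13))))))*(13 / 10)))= -8600 / 4645641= -0.00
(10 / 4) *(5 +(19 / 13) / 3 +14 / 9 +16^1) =6740 / 117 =57.61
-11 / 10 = -1.10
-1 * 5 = -5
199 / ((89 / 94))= 18706 / 89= 210.18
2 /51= 0.04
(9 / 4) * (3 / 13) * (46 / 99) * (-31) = -2139 / 286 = -7.48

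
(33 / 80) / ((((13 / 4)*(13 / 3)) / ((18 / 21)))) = 297 / 11830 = 0.03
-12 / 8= -3 / 2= -1.50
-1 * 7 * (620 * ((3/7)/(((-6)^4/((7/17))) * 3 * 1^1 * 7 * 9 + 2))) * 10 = -9300/297433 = -0.03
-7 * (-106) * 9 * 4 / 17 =26712 / 17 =1571.29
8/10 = 4/5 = 0.80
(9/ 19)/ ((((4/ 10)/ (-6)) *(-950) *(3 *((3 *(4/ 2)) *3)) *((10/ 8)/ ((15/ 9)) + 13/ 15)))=3/ 35017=0.00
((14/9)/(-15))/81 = -14/10935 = -0.00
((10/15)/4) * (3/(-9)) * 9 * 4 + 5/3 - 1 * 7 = -22/3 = -7.33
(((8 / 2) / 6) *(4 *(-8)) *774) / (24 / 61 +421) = -1007232 / 25705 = -39.18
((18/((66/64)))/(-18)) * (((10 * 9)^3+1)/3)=-235636.69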